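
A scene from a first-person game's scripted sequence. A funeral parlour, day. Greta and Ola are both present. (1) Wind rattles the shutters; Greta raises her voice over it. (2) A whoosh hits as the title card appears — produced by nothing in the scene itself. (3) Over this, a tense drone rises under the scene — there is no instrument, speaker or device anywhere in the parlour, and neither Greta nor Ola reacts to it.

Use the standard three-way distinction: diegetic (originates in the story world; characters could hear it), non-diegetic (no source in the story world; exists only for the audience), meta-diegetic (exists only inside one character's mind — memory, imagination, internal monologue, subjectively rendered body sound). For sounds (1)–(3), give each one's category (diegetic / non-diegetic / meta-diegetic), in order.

diegetic, non-diegetic, non-diegetic

(1) is diegetic: it's the actual ambient sound of the location.
(2) is non-diegetic: an editorial stinger — it belongs to the cut, not the story world.
Sound (3): nothing in the parlour produces it and the characters don't hear it — pure soundtrack, so non-diegetic.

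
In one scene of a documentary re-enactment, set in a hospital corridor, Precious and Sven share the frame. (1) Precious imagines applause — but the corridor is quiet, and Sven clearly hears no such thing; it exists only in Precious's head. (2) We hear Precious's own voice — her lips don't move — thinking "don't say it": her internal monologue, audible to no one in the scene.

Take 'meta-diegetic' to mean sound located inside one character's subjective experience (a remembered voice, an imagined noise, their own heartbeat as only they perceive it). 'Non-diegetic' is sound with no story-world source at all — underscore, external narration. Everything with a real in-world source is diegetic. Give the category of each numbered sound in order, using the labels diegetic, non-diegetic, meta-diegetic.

(1) is meta-diegetic: the sound is imagined by Precious; nothing in the story world is producing it and Sven can't hear it.
(2) is meta-diegetic: internal monologue — inside Precious's mind, not spoken into the scene.

meta-diegetic, meta-diegetic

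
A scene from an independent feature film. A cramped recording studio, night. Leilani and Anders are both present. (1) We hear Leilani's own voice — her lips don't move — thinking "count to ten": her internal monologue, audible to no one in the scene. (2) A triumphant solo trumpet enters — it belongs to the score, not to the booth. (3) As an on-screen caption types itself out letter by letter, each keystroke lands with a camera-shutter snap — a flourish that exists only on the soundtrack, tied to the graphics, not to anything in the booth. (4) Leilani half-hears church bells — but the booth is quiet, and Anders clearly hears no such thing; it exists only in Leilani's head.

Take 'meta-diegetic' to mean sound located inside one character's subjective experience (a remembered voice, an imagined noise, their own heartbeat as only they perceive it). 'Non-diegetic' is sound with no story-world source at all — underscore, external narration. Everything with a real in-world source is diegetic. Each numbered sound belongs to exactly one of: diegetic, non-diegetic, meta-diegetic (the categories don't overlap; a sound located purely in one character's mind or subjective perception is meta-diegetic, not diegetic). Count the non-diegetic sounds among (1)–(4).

2

Sound (1): internal monologue — inside Leilani's mind, not spoken into the scene, so meta-diegetic.
Sound (2): nothing in the booth produces it and the characters don't hear it — pure soundtrack, so non-diegetic.
Sound (3): it accompanies on-screen graphics, not anything inside the story world, so non-diegetic.
(4) the sound is imagined by Leilani; nothing in the story world is producing it and Anders can't hear it → meta-diegetic.
Non-diegetic: (2), (3) — that's 2.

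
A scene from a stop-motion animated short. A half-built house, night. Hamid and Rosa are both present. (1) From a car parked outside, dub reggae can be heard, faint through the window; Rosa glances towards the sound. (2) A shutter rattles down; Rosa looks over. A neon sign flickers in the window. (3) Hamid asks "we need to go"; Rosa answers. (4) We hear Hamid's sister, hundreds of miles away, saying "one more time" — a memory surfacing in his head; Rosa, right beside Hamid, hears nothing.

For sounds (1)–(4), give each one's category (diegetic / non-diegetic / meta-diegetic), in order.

diegetic, diegetic, diegetic, meta-diegetic

(1) the music has an off-screen but real-world source and a character hears it → diegetic.
(2) is diegetic: an in-world source (a shutter); characters could hear it.
Sound (3): on-screen dialogue — Hamid speaks and Rosa is there to hear, so diegetic.
(4) the voice is a memory playing only inside Hamid's mind; Rosa can't hear it → meta-diegetic.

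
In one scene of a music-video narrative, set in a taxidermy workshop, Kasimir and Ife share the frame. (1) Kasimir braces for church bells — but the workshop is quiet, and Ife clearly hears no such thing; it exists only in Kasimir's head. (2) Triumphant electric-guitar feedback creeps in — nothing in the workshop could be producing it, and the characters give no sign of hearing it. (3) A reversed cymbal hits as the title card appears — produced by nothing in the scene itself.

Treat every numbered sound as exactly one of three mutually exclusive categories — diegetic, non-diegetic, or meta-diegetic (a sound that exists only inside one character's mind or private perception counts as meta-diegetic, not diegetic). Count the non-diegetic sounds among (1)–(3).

2

(1) the sound is imagined by Kasimir; nothing in the story world is producing it and Ife can't hear it → meta-diegetic.
Sound (2): score with no on-screen or off-screen source; it exists for the audience alone, so non-diegetic.
(3) an editorial stinger — it belongs to the cut, not the story world → non-diegetic.
So 2 of the 3 are non-diegetic: (2), (3).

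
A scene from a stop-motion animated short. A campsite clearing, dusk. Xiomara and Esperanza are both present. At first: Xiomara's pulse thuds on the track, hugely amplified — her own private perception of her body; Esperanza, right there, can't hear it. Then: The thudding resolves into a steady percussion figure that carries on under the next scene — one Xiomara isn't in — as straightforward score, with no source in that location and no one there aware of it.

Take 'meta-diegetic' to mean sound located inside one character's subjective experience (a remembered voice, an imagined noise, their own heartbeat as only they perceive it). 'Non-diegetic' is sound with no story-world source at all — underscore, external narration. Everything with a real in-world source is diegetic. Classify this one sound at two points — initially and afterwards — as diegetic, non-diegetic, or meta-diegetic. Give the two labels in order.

Initially: it's Xiomara's subjective body sound, inaudible to Esperanza → meta-diegetic.
Afterwards: detached from Xiomara and playing as sourceless score over a scene she isn't in — for the audience only → non-diegetic.

meta-diegetic, non-diegetic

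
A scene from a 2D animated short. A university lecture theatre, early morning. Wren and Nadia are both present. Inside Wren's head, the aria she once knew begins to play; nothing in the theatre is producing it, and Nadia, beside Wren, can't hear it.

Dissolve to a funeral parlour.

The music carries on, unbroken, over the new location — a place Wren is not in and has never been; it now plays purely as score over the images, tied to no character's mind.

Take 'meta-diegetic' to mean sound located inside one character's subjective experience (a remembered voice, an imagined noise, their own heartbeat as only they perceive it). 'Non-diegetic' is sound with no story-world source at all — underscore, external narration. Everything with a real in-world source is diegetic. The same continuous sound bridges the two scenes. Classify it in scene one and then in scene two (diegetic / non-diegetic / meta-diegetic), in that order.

meta-diegetic, non-diegetic

Scene one: the music exists only inside Wren's mind; Nadia can't hear it → meta-diegetic.
Scene two: it's detached from Wren entirely and plays over unrelated images with no in-world source — conventional underscore → non-diegetic.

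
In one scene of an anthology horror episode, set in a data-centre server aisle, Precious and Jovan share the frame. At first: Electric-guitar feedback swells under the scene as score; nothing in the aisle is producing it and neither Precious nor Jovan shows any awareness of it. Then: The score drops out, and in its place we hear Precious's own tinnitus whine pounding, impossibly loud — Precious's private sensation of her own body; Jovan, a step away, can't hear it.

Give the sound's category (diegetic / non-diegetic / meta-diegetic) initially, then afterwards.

non-diegetic, meta-diegetic

Initially: underscore with no in-world source, inaudible to the characters → non-diegetic.
Afterwards: the body sound is Precious's subjective perception alone — Jovan can't hear it → meta-diegetic.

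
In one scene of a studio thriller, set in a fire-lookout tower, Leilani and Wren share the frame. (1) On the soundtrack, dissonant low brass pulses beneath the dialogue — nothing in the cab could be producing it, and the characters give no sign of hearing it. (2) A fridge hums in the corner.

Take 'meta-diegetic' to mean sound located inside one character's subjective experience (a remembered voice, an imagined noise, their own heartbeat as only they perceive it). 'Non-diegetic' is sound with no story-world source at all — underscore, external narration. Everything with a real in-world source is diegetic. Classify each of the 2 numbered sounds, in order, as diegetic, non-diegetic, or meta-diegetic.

(1) nothing in the cab produces it and the characters don't hear it — pure soundtrack → non-diegetic.
(2) is diegetic: a fridge is part of the location's real environment.

non-diegetic, diegetic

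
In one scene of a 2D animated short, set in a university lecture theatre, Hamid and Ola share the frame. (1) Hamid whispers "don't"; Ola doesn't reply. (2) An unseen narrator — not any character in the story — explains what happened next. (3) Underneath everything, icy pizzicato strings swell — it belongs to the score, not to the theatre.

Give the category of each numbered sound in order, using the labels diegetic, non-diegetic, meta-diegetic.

diegetic, non-diegetic, non-diegetic

(1) is diegetic: Hamid is a character speaking aloud in the scene.
(2) is non-diegetic: the narrator exists outside the story world, addressing only the audience.
(3) nothing in the theatre produces it and the characters don't hear it — pure soundtrack → non-diegetic.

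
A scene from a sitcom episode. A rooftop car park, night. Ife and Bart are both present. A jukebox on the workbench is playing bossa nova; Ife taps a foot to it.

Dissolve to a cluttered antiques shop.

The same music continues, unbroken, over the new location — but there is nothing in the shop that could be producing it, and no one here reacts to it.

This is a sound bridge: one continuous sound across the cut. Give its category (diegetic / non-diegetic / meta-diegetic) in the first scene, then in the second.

diegetic, non-diegetic

Scene one: a jukebox is an on-screen source and Ife reacts to it → diegetic.
Scene two: there is no source in the shop and no one hears it — it's now underscore → non-diegetic.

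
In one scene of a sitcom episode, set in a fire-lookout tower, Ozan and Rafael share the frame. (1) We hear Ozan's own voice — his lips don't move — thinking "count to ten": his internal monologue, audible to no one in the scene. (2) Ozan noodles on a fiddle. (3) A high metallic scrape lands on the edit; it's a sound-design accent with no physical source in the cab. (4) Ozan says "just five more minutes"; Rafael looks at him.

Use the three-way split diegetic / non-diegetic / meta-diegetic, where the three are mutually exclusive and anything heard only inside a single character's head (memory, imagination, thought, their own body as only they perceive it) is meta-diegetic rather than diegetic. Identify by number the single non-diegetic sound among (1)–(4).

3

(1) is meta-diegetic: internal monologue — inside Ozan's mind, not spoken into the scene.
(2) Ozan is producing the music live, in the story world → diegetic.
(3) it's a sound-design accent with no in-world source; no one in the scene can hear it → non-diegetic.
(4) is diegetic: Ozan is a character speaking aloud in the scene.
Only (3) is non-diegetic.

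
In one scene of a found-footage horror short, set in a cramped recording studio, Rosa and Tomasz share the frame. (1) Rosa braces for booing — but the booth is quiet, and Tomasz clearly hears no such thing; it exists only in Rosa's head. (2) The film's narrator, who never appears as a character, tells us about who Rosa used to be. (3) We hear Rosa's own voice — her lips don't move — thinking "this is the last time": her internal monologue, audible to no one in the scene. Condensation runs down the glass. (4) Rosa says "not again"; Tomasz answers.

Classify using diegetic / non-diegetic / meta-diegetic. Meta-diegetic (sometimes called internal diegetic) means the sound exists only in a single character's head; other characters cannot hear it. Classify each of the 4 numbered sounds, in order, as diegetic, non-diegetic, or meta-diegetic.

meta-diegetic, non-diegetic, meta-diegetic, diegetic

(1) the sound is imagined by Rosa; nothing in the story world is producing it and Tomasz can't hear it → meta-diegetic.
(2) is non-diegetic: commentary laid over the scene from outside the fiction.
(3) is meta-diegetic: Rosa's thought-voice: a private mental sound no other character can hear.
(4) on-screen dialogue — Rosa speaks and Tomasz is there to hear → diegetic.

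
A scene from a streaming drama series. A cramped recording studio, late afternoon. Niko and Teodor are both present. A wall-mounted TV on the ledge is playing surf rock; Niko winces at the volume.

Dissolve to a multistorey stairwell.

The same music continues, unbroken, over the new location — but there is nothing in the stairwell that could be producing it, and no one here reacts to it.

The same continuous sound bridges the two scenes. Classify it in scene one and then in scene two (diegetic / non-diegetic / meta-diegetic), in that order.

Scene one: a wall-mounted TV is an on-screen source and Niko reacts to it → diegetic.
Scene two: there is no source in the stairwell and no one hears it — it's now underscore → non-diegetic.

diegetic, non-diegetic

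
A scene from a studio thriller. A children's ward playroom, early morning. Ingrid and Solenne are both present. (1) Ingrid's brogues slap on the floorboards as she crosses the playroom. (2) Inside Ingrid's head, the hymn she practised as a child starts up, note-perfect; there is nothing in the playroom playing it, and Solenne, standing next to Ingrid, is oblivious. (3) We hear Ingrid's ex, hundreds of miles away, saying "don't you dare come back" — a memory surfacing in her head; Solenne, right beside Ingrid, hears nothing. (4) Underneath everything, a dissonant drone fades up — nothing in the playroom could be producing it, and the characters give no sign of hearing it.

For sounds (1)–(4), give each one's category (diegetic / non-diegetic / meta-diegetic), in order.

(1) Ingrid's footsteps are produced in the story world → diegetic.
Sound (2): remembered music, private to Ingrid — Solenne is oblivious because it isn't in the room, so meta-diegetic.
Sound (3): a remembered line, private to Ingrid — not present in the room, not audible to Solenne, so meta-diegetic.
Sound (4): it has no source in the story world and no character can hear it — it's underscore, so non-diegetic.

diegetic, meta-diegetic, meta-diegetic, non-diegetic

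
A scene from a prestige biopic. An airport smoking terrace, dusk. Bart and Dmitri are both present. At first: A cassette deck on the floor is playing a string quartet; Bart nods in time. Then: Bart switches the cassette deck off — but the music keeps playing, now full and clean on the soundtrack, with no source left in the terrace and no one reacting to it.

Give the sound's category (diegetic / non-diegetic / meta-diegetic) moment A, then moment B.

diegetic, non-diegetic

Moment A: a cassette deck is a real in-scene source and Bart reacts to it → diegetic.
Moment B: there is no longer any in-world source and no one can hear it — it has become underscore → non-diegetic.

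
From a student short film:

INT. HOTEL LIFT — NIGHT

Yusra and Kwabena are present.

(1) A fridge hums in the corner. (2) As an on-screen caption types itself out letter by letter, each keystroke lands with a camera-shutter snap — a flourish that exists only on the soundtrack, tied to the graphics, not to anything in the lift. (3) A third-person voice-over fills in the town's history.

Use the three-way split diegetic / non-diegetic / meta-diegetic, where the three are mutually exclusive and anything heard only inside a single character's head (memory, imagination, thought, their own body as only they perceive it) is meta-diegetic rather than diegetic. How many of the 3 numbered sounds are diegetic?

Sound (1): ambient/room sound belonging to the story's physical space, so diegetic.
Sound (2): sound married to a title/caption — outside the diegesis by definition, so non-diegetic.
Sound (3): commentary laid over the scene from outside the fiction, so non-diegetic.
Diegetic: (1) — that's 1.

1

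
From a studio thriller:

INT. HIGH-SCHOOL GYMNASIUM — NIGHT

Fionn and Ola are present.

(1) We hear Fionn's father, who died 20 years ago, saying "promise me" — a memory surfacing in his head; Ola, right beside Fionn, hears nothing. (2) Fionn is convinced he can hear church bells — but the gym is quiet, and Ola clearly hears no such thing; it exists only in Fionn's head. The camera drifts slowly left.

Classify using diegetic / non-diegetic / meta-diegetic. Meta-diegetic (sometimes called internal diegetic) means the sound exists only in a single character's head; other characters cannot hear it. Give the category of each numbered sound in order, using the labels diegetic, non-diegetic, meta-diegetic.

meta-diegetic, meta-diegetic

Sound (1): it's Fionn's recollection rendered as sound; the other character can't hear it, so meta-diegetic.
(2) is meta-diegetic: the sound is imagined by Fionn; nothing in the story world is producing it and Ola can't hear it.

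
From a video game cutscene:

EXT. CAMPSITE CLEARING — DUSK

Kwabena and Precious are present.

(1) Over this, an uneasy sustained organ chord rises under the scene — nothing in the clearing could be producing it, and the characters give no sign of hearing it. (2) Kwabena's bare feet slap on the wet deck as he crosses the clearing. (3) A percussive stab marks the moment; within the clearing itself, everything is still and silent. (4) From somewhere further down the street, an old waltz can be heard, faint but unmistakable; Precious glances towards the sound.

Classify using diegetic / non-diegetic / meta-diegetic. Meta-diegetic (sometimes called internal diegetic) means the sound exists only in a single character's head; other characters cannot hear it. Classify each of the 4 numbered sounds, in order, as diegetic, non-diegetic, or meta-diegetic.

non-diegetic, diegetic, non-diegetic, diegetic

Sound (1): score with no on-screen or off-screen source; it exists for the audience alone, so non-diegetic.
(2) is diegetic: Kwabena's footsteps are produced in the story world.
Sound (3): an editorial stinger — it belongs to the cut, not the story world, so non-diegetic.
(4) is diegetic: it's coming from somewhere further down the street — a location within the story world — and Precious reacts.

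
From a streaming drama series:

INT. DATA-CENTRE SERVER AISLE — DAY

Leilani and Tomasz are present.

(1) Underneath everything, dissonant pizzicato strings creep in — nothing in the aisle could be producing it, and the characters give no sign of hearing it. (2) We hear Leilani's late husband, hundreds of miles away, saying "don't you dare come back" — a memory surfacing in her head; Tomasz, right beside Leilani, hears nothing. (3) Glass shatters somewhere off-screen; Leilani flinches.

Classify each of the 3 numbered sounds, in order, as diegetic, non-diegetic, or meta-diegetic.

non-diegetic, meta-diegetic, diegetic

(1) score with no on-screen or off-screen source; it exists for the audience alone → non-diegetic.
(2) is meta-diegetic: it's Leilani's recollection rendered as sound; the other character can't hear it.
(3) the sound comes from glass physically present in the location → diegetic.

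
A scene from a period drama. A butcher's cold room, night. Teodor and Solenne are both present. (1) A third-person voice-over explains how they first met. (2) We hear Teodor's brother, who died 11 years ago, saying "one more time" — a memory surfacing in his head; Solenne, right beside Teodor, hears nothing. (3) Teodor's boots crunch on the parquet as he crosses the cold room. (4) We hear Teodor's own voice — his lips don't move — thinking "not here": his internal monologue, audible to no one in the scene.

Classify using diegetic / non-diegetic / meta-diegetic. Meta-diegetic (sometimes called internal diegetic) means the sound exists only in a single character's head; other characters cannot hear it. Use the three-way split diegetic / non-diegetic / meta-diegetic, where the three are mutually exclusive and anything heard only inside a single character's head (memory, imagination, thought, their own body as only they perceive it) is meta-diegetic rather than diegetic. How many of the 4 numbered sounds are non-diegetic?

1

(1) commentary laid over the scene from outside the fiction → non-diegetic.
(2) is meta-diegetic: the voice is a memory playing only inside Teodor's mind; Solenne can't hear it.
(3) is diegetic: it's the physical sound of Teodor moving in the space.
(4) it's Teodor's unspoken thought, heard only by the audience via his subjectivity → meta-diegetic.
Non-diegetic: (1) — that's 1.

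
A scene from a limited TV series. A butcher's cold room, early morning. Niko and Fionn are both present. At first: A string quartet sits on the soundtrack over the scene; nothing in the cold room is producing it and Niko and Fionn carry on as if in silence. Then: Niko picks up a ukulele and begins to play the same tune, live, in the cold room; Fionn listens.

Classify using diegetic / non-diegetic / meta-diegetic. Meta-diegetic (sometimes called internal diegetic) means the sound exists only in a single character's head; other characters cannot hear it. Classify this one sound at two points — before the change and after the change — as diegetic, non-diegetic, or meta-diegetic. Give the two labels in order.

non-diegetic, diegetic

Before the change: no in-world source exists and no character can hear it — underscore → non-diegetic.
After the change: a ukulele is now a real source in the story world and the characters hear it → diegetic.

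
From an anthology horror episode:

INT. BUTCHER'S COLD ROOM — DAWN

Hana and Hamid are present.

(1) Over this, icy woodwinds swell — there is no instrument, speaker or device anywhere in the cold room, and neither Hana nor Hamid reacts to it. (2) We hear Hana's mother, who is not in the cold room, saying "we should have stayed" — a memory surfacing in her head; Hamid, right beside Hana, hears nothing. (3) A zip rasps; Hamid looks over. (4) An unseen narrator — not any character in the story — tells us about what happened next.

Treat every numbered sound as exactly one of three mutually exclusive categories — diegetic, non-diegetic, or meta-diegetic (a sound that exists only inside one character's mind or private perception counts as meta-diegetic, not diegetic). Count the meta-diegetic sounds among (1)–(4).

(1) is non-diegetic: score with no on-screen or off-screen source; it exists for the audience alone.
Sound (2): a remembered line, private to Hana — not present in the room, not audible to Hamid, so meta-diegetic.
(3) the sound comes from a zip physically present in the location → diegetic.
(4) is non-diegetic: external voice-over — not a character, not heard by anyone in the scene.
So 1 of the 4 is meta-diegetic: (2).

1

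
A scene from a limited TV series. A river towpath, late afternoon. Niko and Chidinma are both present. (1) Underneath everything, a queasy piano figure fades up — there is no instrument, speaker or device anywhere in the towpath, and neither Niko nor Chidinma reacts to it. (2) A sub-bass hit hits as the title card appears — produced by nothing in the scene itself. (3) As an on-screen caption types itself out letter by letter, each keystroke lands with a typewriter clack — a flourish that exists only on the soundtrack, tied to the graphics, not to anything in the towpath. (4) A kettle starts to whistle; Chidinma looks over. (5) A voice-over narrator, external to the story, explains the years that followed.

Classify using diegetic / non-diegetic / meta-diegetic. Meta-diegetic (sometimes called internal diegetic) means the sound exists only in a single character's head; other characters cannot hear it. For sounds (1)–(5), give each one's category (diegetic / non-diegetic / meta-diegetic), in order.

non-diegetic, non-diegetic, non-diegetic, diegetic, non-diegetic

(1) it has no source in the story world and no character can hear it — it's underscore → non-diegetic.
(2) is non-diegetic: nothing in the scene produces it; it's an accent added for the audience.
Sound (3): the caption isn't part of the story world, so neither is the sound tied to it, so non-diegetic.
(4) the sound comes from a kettle physically present in the location → diegetic.
(5) is non-diegetic: external voice-over — not a character, not heard by anyone in the scene.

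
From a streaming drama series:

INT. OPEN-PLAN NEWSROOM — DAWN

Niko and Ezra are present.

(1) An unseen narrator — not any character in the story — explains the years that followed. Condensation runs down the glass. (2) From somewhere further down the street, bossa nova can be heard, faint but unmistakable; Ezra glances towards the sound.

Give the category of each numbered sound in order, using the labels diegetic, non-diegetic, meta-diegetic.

(1) is non-diegetic: external voice-over — not a character, not heard by anyone in the scene.
(2) is diegetic: it's coming from somewhere further down the street — a location within the story world — and Ezra reacts.

non-diegetic, diegetic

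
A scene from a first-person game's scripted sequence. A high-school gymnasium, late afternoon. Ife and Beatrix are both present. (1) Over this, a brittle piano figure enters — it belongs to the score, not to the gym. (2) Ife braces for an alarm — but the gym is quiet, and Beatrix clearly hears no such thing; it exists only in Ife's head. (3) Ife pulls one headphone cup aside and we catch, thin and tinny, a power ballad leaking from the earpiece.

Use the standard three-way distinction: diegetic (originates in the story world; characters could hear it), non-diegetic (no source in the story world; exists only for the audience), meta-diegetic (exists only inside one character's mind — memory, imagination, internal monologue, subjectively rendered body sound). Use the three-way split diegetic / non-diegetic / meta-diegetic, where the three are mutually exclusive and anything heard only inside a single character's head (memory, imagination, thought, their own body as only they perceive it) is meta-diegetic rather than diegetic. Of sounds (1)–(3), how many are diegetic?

Sound (1): it has no source in the story world and no character can hear it — it's underscore, so non-diegetic.
(2) is meta-diegetic: the sound is imagined by Ife; nothing in the story world is producing it and Beatrix can't hear it.
(3) is diegetic: the earpiece is a real device on Ife's head — source music.
Diegetic: (3) — that's 1.

1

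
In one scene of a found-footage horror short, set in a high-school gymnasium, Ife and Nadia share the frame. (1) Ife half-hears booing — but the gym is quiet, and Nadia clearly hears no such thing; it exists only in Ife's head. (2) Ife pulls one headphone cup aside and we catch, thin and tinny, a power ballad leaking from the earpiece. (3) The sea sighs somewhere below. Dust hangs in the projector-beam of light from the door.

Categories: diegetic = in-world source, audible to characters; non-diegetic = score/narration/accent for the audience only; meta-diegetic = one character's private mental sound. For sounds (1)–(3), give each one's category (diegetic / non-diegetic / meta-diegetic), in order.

meta-diegetic, diegetic, diegetic

Sound (1): subjective to Ife: the gym is silent and Nadia hears nothing, so meta-diegetic.
Sound (2): the headphones are an on-screen source, so diegetic.
(3) is diegetic: ambient/room sound belonging to the story's physical space.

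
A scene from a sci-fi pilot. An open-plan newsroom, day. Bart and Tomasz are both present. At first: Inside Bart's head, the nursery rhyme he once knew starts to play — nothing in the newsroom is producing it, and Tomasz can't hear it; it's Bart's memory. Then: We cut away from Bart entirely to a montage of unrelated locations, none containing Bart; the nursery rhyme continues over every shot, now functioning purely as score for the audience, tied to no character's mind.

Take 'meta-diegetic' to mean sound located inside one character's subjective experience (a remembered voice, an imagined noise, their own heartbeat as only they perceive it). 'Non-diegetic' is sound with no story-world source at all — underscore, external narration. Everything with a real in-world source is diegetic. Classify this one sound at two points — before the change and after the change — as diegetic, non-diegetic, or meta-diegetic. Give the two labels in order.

meta-diegetic, non-diegetic

Before the change: the music lives inside Bart's mind alone; Tomasz can't hear it → meta-diegetic.
After the change: once it plays over shots Bart isn't in, detached from any character's subjectivity, it's conventional underscore → non-diegetic.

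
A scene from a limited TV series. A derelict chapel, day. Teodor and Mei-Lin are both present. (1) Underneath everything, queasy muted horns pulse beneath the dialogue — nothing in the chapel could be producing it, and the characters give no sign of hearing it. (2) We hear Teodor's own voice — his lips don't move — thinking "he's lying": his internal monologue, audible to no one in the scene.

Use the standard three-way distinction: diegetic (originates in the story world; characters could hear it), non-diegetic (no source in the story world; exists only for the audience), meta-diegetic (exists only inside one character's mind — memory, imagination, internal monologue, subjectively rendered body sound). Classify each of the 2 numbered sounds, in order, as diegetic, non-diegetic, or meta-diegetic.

non-diegetic, meta-diegetic

(1) it has no source in the story world and no character can hear it — it's underscore → non-diegetic.
Sound (2): it's Teodor's unspoken thought, heard only by the audience via his subjectivity, so meta-diegetic.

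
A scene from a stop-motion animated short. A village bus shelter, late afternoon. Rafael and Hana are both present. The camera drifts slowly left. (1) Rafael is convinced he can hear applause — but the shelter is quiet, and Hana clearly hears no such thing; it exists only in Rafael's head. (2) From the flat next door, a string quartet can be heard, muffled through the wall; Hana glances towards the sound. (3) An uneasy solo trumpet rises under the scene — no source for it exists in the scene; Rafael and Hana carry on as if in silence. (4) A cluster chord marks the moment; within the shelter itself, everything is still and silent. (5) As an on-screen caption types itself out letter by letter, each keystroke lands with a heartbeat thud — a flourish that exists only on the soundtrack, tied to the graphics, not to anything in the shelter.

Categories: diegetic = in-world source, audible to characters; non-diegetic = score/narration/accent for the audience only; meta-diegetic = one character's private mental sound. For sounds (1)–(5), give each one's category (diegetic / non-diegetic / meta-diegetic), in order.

Sound (1): the sound is imagined by Rafael; nothing in the story world is producing it and Hana can't hear it, so meta-diegetic.
(2) the music has an off-screen but real-world source and a character hears it → diegetic.
Sound (3): score with no on-screen or off-screen source; it exists for the audience alone, so non-diegetic.
Sound (4): nothing in the scene produces it; it's an accent added for the audience, so non-diegetic.
Sound (5): the caption isn't part of the story world, so neither is the sound tied to it, so non-diegetic.

meta-diegetic, diegetic, non-diegetic, non-diegetic, non-diegetic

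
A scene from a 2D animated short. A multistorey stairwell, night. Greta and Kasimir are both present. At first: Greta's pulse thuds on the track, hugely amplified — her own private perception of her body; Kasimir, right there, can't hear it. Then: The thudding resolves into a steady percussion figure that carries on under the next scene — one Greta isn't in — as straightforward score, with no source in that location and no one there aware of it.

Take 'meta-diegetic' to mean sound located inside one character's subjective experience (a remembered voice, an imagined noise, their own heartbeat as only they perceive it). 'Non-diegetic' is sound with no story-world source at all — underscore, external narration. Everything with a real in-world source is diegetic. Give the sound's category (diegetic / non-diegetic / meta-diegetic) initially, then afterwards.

Initially: it's Greta's subjective body sound, inaudible to Kasimir → meta-diegetic.
Afterwards: detached from Greta and playing as sourceless score over a scene she isn't in — for the audience only → non-diegetic.

meta-diegetic, non-diegetic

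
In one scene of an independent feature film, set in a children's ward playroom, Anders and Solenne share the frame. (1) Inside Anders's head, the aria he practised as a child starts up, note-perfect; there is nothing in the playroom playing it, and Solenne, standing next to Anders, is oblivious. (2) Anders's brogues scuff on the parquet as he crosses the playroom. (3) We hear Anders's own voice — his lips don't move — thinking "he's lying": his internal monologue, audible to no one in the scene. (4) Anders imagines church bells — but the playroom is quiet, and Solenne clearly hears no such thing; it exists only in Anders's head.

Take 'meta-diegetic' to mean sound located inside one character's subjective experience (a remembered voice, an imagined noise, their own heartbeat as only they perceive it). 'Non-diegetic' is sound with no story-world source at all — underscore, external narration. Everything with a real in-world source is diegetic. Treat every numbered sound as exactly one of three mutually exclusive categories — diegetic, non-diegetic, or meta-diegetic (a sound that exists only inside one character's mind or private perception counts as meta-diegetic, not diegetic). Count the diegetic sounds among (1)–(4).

Sound (1): the music is a memory playing inside Anders's mind alone; no real-world source, Solenne can't hear it, so meta-diegetic.
(2) is diegetic: Anders's footsteps are produced in the story world.
Sound (3): it's Anders's unspoken thought, heard only by the audience via his subjectivity, so meta-diegetic.
(4) the sound is imagined by Anders; nothing in the story world is producing it and Solenne can't hear it → meta-diegetic.
Diegetic: (2) — that's 1.

1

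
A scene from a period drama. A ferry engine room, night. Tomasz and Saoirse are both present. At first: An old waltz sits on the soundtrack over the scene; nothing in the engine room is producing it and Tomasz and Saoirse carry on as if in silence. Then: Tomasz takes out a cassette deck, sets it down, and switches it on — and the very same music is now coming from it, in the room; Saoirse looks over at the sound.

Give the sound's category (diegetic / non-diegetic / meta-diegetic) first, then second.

non-diegetic, diegetic

First: no in-world source exists and no character can hear it — underscore → non-diegetic.
Second: a cassette deck is now a real source in the story world and the characters hear it → diegetic.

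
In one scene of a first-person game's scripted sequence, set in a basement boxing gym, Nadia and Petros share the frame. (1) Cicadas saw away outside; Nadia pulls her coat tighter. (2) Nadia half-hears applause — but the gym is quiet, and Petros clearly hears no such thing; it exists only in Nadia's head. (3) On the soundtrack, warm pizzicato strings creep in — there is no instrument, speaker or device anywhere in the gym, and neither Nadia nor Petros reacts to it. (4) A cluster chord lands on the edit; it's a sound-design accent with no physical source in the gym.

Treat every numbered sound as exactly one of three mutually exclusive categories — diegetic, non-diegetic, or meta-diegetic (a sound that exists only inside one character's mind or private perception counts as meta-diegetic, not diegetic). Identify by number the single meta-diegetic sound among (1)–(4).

2

(1) ambient/room sound belonging to the story's physical space → diegetic.
Sound (2): Nadia alone 'hears' it — an imagined sound, not present in the space, so meta-diegetic.
Sound (3): it has no source in the story world and no character can hear it — it's underscore, so non-diegetic.
Sound (4): it's a sound-design accent with no in-world source; no one in the scene can hear it, so non-diegetic.
Only (2) is meta-diegetic.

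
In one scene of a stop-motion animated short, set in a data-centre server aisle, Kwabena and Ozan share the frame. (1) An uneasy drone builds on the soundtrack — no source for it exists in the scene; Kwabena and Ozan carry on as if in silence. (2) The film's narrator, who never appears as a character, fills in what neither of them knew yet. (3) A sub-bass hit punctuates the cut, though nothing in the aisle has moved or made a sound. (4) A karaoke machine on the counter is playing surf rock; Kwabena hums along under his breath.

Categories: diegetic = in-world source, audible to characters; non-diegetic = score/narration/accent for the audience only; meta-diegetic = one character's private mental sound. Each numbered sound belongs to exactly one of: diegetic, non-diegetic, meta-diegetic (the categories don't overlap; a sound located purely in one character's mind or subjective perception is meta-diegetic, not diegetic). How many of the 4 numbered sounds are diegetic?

Sound (1): nothing in the aisle produces it and the characters don't hear it — pure soundtrack, so non-diegetic.
(2) is non-diegetic: the narrator exists outside the story world, addressing only the audience.
(3) nothing in the scene produces it; it's an accent added for the audience → non-diegetic.
(4) source music from a karaoke machine, which exists in the story world → diegetic.
So 1 of the 4 is diegetic: (4).

1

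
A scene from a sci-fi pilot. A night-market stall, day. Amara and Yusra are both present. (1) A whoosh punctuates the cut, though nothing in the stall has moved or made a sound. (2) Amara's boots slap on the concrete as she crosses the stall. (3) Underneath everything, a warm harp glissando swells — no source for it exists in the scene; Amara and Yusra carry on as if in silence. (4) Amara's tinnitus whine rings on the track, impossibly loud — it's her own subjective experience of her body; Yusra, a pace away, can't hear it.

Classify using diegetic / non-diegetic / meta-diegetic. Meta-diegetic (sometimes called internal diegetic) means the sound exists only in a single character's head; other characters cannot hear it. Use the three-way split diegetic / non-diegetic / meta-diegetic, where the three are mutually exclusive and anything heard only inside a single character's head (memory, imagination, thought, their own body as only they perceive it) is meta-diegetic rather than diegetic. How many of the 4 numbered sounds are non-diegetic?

Sound (1): it's a sound-design accent with no in-world source; no one in the scene can hear it, so non-diegetic.
(2) it's the physical sound of Amara moving in the space → diegetic.
(3) it has no source in the story world and no character can hear it — it's underscore → non-diegetic.
Sound (4): it's Amara's internal bodily sensation rendered as sound; only Amara 'hears' it, so meta-diegetic.
Non-diegetic: (1), (3) — that's 2.

2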